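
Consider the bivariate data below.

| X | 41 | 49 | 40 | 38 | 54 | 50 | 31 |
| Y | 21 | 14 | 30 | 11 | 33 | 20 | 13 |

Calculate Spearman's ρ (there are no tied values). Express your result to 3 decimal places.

Rank X: 4, 5, 3, 2, 7, 6, 1
Rank Y: 5, 3, 6, 1, 7, 4, 2
d = rank(X) − rank(Y): -1, 2, -3, 1, 0, 2, -1; Σd² = 20
ρ = 1 − 6Σd² / [n(n²−1)] = 1 − 6×20 / (7×48) = 1 − 120/336 ≈ 0.643

0.643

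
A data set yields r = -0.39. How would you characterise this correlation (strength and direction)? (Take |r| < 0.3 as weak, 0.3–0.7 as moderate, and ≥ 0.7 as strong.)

r = -0.39 < 0 so the relationship is negative.
|r| = 0.39, which falls in the moderate range.

moderate negative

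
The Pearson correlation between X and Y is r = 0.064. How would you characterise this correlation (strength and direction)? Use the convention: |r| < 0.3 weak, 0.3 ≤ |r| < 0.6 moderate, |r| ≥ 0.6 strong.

weak positive

r = 0.064 > 0 so the relationship is positive.
|r| = 0.064, which falls in the weak range.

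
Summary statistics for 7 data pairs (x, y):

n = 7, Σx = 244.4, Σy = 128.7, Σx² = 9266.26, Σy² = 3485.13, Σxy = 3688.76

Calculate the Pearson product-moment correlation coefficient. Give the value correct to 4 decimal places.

-0.8884

r = (nΣxy − ΣxΣy) / √[(nΣx² − (Σx)²)(nΣy² − (Σy)²)]
Numerator: 7×3688.76 − 244.4×128.7 = -5632.96
Denominator: √[(64863.82 − 59731.36)(24395.91 − 16563.69)] = √[5132.46 × 7832.22] = 6340.2331
r = -5632.96 / 6340.2331 ≈ -0.8884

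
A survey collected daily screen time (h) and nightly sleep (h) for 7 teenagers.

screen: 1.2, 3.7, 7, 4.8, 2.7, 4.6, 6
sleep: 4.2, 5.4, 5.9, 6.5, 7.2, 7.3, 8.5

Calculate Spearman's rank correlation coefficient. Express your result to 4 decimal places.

Rank screen: 1, 3, 7, 5, 2, 4, 6
Rank sleep: 1, 2, 3, 4, 5, 6, 7
d = rank(screen) − rank(sleep): 0, 1, 4, 1, -3, -2, -1; Σd² = 32
ρ = 1 − 6Σd² / [n(n²−1)] = 1 − 6×32 / (7×48) = 1 − 192/336 ≈ 0.4286

0.4286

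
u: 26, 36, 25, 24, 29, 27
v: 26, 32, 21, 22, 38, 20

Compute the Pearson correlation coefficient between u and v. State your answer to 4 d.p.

n = 6, Σu = 167, Σv = 159, Σu² = 4743, Σv² = 4469, Σuv = 4523
nΣuv − ΣuΣv = 27138 − 26553 = 585
nΣu² − (Σu)² = 28458 − 27889 = 569; nΣv² − (Σv)² = 26814 − 25281 = 1533
r = 585 / √(569 × 1533) = 585 / 933.9577 ≈ 0.6264

0.6264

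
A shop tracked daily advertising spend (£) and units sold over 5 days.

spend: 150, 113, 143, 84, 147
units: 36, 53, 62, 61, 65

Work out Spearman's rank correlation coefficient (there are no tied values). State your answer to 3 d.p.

-0.100

Rank spend: 5, 2, 3, 1, 4
Rank units: 1, 2, 4, 3, 5
d = rank(spend) − rank(units): 4, 0, -1, -2, -1; Σd² = 22
ρ = 1 − 6Σd² / [n(n²−1)] = 1 − 6×22 / (5×24) = 1 − 132/120 ≈ -0.100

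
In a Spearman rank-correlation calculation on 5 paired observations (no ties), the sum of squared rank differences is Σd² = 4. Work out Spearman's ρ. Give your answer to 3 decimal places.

0.800

ρ = 1 − 6Σd² / [n(n²−1)] = 1 − 6×4 / (5×24)
  = 1 − 24/120 = 1 − 0.2000 ≈ 0.800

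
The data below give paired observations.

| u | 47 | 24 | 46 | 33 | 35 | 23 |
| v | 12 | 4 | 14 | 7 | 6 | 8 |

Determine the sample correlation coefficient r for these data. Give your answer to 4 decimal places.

0.8245

n = 6, Σu = 208, Σv = 51, Σu² = 7744, Σv² = 505, Σuv = 1929
nΣuv − ΣuΣv = 11574 − 10608 = 966
nΣu² − (Σu)² = 46464 − 43264 = 3200; nΣv² − (Σv)² = 3030 − 2601 = 429
r = 966 / √(3200 × 429) = 966 / 1171.6655 ≈ 0.8245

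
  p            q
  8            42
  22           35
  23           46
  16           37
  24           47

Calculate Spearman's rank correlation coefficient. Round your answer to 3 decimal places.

0.600

Rank p: 1, 3, 4, 2, 5
Rank q: 3, 1, 4, 2, 5
d = rank(p) − rank(q): -2, 2, 0, 0, 0; Σd² = 8
ρ = 1 − 6Σd² / [n(n²−1)] = 1 − 6×8 / (5×24) = 1 − 48/120 ≈ 0.600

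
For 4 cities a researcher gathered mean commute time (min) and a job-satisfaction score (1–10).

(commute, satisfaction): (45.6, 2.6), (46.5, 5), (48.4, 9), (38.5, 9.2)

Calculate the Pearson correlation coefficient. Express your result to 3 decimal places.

-0.328

n = 4, Σx = 179, Σy = 25.8, Σx² = 8066.42, Σy² = 197.4, Σxy = 1140.86
nΣxy − ΣxΣy = 4563.44 − 4618.2 = -54.76
nΣx² − (Σx)² = 32265.68 − 32041 = 224.68; nΣy² − (Σy)² = 789.6 − 665.64 = 123.96
r = -54.76 / √(224.68 × 123.96) = -54.76 / 166.8872 ≈ -0.328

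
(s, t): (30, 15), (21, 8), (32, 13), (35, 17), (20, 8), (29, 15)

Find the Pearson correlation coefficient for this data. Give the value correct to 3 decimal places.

0.938

n = 6, Σs = 167, Σt = 76, Σs² = 4831, Σt² = 1036, Σst = 2224
nΣst − ΣsΣt = 13344 − 12692 = 652
nΣs² − (Σs)² = 28986 − 27889 = 1097; nΣt² − (Σt)² = 6216 − 5776 = 440
r = 652 / √(1097 × 440) = 652 / 694.7518 ≈ 0.938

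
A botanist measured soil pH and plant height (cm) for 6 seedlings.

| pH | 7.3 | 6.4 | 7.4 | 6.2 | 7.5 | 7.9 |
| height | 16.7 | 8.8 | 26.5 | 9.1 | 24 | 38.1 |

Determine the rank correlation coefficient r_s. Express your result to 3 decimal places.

0.886

Rank pH: 3, 2, 4, 1, 5, 6
Rank height: 3, 1, 5, 2, 4, 6
d = rank(pH) − rank(height): 0, 1, -1, -1, 1, 0; Σd² = 4
ρ = 1 − 6Σd² / [n(n²−1)] = 1 − 6×4 / (6×35) = 1 − 24/210 ≈ 0.886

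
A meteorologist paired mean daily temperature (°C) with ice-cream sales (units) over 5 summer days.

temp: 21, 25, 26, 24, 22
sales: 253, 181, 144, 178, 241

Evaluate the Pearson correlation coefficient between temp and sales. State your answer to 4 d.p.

n = 5, Σx = 118, Σy = 997, Σx² = 2802, Σy² = 207271, Σxy = 23156
nΣxy − ΣxΣy = 115780 − 117646 = -1866
nΣx² − (Σx)² = 14010 − 13924 = 86; nΣy² − (Σy)² = 1036355 − 994009 = 42346
r = -1866 / √(86 × 42346) = -1866 / 1908.3385 ≈ -0.9778

-0.9778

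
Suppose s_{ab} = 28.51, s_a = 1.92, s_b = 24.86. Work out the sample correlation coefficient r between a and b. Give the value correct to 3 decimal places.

0.597

r = Cov(a,b) / (s_a · s_b) = 28.51 / (1.92 × 24.86)
  = 28.51 / 47.7312 ≈ 0.597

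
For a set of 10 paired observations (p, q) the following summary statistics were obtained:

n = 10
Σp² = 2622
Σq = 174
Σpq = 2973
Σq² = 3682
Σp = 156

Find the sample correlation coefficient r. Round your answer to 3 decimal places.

0.736

r = (nΣpq − ΣpΣq) / √[(nΣp² − (Σp)²)(nΣq² − (Σq)²)]
Numerator: 10×2973 − 156×174 = 2586
Denominator: √[(26220 − 24336)(36820 − 30276)] = √[1884 × 6544] = 3511.2528
r = 2586 / 3511.2528 ≈ 0.736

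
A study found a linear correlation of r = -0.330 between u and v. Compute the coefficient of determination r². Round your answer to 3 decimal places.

0.109

r² = (-0.330)² = 0.109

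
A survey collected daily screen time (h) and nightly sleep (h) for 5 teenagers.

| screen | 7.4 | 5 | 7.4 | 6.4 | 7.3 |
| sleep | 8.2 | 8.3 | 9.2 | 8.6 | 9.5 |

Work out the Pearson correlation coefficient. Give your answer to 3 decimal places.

n = 5, Σx = 33.5, Σy = 43.8, Σx² = 228.77, Σy² = 384.98, Σxy = 294.65
nΣxy − ΣxΣy = 1473.25 − 1467.3 = 5.95
nΣx² − (Σx)² = 1143.85 − 1122.25 = 21.6; nΣy² − (Σy)² = 1924.9 − 1918.44 = 6.46
r = 5.95 / √(21.6 × 6.46) = 5.95 / 11.8125 ≈ 0.504

0.504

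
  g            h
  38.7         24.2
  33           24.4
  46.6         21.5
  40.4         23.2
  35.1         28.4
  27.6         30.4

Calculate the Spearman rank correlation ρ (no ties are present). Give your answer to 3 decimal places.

-0.943

Rank g: 4, 2, 6, 5, 3, 1
Rank h: 3, 4, 1, 2, 5, 6
d = rank(g) − rank(h): 1, -2, 5, 3, -2, -5; Σd² = 68
ρ = 1 − 6Σd² / [n(n²−1)] = 1 − 6×68 / (6×35) = 1 − 408/210 ≈ -0.943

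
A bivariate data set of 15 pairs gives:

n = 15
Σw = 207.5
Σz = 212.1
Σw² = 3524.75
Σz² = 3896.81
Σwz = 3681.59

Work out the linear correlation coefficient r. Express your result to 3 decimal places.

r = (nΣwz − ΣwΣz) / √[(nΣw² − (Σw)²)(nΣz² − (Σz)²)]
Numerator: 15×3681.59 − 207.5×212.1 = 11213.1
Denominator: √[(52871.25 − 43056.25)(58452.15 − 44986.41)] = √[9815 × 13465.74] = 11496.3576
r = 11213.1 / 11496.3576 ≈ 0.975

0.975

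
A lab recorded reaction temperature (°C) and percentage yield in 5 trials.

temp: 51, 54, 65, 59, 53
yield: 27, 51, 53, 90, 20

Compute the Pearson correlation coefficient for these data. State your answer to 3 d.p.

0.570

n = 5, Σx = 282, Σy = 241, Σx² = 16032, Σy² = 14639, Σxy = 13946
nΣxy − ΣxΣy = 69730 − 67962 = 1768
nΣx² − (Σx)² = 80160 − 79524 = 636; nΣy² − (Σy)² = 73195 − 58081 = 15114
r = 1768 / √(636 × 15114) = 1768 / 3100.4038 ≈ 0.570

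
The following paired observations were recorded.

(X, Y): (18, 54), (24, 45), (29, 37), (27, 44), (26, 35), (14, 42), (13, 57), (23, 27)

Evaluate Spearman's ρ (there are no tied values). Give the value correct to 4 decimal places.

Rank X: 3, 5, 8, 7, 6, 2, 1, 4
Rank Y: 7, 6, 3, 5, 2, 4, 8, 1
d = rank(X) − rank(Y): -4, -1, 5, 2, 4, -2, -7, 3; Σd² = 124
ρ = 1 − 6Σd² / [n(n²−1)] = 1 − 6×124 / (8×63) = 1 − 744/504 ≈ -0.4762

-0.4762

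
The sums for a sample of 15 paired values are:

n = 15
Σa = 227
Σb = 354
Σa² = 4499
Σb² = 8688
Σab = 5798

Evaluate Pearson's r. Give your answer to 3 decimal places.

0.740

r = (nΣab − ΣaΣb) / √[(nΣa² − (Σa)²)(nΣb² − (Σb)²)]
Numerator: 15×5798 − 227×354 = 6612
Denominator: √[(67485 − 51529)(130320 − 125316)] = √[15956 × 5004] = 8935.5371
r = 6612 / 8935.5371 ≈ 0.740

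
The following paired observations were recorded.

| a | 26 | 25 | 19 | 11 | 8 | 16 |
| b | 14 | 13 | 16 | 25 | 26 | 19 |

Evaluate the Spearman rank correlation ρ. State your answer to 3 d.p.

-0.943

Rank a: 6, 5, 4, 2, 1, 3
Rank b: 2, 1, 3, 5, 6, 4
d = rank(a) − rank(b): 4, 4, 1, -3, -5, -1; Σd² = 68
ρ = 1 − 6Σd² / [n(n²−1)] = 1 − 6×68 / (6×35) = 1 − 408/210 ≈ -0.943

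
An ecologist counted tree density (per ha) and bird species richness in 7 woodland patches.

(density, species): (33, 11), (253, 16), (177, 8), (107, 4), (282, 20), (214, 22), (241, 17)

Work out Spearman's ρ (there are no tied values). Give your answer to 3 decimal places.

Rank density: 1, 6, 3, 2, 7, 4, 5
Rank species: 3, 4, 2, 1, 6, 7, 5
d = rank(density) − rank(species): -2, 2, 1, 1, 1, -3, 0; Σd² = 20
ρ = 1 − 6Σd² / [n(n²−1)] = 1 − 6×20 / (7×48) = 1 − 120/336 ≈ 0.643

0.643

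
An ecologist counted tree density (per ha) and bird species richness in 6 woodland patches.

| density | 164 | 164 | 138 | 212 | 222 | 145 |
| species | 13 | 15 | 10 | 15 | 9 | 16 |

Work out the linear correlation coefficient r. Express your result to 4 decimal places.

-0.2275

n = 6, Σx = 1045, Σy = 78, Σx² = 188089, Σy² = 1056, Σxy = 13470
nΣxy − ΣxΣy = 80820 − 81510 = -690
nΣx² − (Σx)² = 1128534 − 1092025 = 36509; nΣy² − (Σy)² = 6336 − 6084 = 252
r = -690 / √(36509 × 252) = -690 / 3033.1944 ≈ -0.2275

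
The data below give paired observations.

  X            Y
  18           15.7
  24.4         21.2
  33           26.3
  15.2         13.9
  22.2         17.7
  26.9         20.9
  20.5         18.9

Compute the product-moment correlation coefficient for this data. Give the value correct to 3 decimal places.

n = 7, ΣX = 160.2, ΣY = 134.6, ΣX² = 3876.1, ΣY² = 2688.14, ΣXY = 3221.66
nΣXY − ΣXΣY = 22551.62 − 21562.92 = 988.7
nΣX² − (ΣX)² = 27132.7 − 25664.04 = 1468.66; nΣY² − (ΣY)² = 18816.98 − 18117.16 = 699.82
r = 988.7 / √(1468.66 × 699.82) = 988.7 / 1013.8036 ≈ 0.975

0.975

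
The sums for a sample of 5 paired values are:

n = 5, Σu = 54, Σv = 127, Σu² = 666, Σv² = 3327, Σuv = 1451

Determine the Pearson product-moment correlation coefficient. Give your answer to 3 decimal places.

0.867

r = (nΣuv − ΣuΣv) / √[(nΣu² − (Σu)²)(nΣv² − (Σv)²)]
Numerator: 5×1451 − 54×127 = 397
Denominator: √[(3330 − 2916)(16635 − 16129)] = √[414 × 506] = 457.6942
r = 397 / 457.6942 ≈ 0.867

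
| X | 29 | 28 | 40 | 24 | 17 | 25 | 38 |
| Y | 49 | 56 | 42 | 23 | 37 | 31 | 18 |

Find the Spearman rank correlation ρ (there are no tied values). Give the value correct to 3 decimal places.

Rank X: 5, 4, 7, 2, 1, 3, 6
Rank Y: 6, 7, 5, 2, 4, 3, 1
d = rank(X) − rank(Y): -1, -3, 2, 0, -3, 0, 5; Σd² = 48
ρ = 1 − 6Σd² / [n(n²−1)] = 1 − 6×48 / (7×48) = 1 − 288/336 ≈ 0.143

0.143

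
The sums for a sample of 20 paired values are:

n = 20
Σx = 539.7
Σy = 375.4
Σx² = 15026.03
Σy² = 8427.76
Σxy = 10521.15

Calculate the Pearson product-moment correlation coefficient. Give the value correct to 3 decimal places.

r = (nΣxy − ΣxΣy) / √[(nΣx² − (Σx)²)(nΣy² − (Σy)²)]
Numerator: 20×10521.15 − 539.7×375.4 = 7819.62
Denominator: √[(300520.6 − 291276.09)(168555.2 − 140925.16)] = √[9244.51 × 27630.04] = 15982.0581
r = 7819.62 / 15982.0581 ≈ 0.489

0.489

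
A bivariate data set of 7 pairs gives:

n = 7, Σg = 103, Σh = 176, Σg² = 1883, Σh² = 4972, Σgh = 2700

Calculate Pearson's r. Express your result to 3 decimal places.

r = (nΣgh − ΣgΣh) / √[(nΣg² − (Σg)²)(nΣh² − (Σh)²)]
Numerator: 7×2700 − 103×176 = 772
Denominator: √[(13181 − 10609)(34804 − 30976)] = √[2572 × 3828] = 3137.7725
r = 772 / 3137.7725 ≈ 0.246

0.246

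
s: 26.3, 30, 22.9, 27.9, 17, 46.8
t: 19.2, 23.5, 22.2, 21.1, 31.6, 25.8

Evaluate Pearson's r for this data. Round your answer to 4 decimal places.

-0.1491

n = 6, Σs = 170.9, Σt = 143.4, Σs² = 5373.75, Σt² = 3523.14, Σst = 4051.67
nΣst − ΣsΣt = 24310.02 − 24507.06 = -197.04
nΣs² − (Σs)² = 32242.5 − 29206.81 = 3035.69; nΣt² − (Σt)² = 21138.84 − 20563.56 = 575.28
r = -197.04 / √(3035.69 × 575.28) = -197.04 / 1321.5036 ≈ -0.1491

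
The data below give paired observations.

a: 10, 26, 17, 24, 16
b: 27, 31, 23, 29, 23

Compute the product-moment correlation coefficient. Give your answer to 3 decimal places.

n = 5, Σa = 93, Σb = 133, Σa² = 1897, Σb² = 3589, Σab = 2531
nΣab − ΣaΣb = 12655 − 12369 = 286
nΣa² − (Σa)² = 9485 − 8649 = 836; nΣb² − (Σb)² = 17945 − 17689 = 256
r = 286 / √(836 × 256) = 286 / 462.6186 ≈ 0.618

0.618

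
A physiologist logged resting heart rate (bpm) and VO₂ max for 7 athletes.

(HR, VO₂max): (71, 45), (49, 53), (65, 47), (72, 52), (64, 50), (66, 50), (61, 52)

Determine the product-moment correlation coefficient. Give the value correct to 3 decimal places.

n = 7, Σx = 448, Σy = 349, Σx² = 29024, Σy² = 17451, Σxy = 22263
nΣxy − ΣxΣy = 155841 − 156352 = -511
nΣx² − (Σx)² = 203168 − 200704 = 2464; nΣy² − (Σy)² = 122157 − 121801 = 356
r = -511 / √(2464 × 356) = -511 / 936.5810 ≈ -0.546

-0.546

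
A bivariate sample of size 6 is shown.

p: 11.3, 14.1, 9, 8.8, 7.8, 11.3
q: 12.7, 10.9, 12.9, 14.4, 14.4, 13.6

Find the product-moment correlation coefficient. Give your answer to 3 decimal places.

n = 6, Σp = 62.3, Σq = 78.9, Σp² = 673.47, Σq² = 1046.19, Σpq = 806.02
nΣpq − ΣpΣq = 4836.12 − 4915.47 = -79.35
nΣp² − (Σp)² = 4040.82 − 3881.29 = 159.53; nΣq² − (Σq)² = 6277.14 − 6225.21 = 51.93
r = -79.35 / √(159.53 × 51.93) = -79.35 / 91.0186 ≈ -0.872

-0.872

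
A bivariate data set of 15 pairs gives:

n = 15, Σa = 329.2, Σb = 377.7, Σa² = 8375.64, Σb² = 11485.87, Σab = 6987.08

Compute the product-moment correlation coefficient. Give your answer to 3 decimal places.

-0.864

r = (nΣab − ΣaΣb) / √[(nΣa² − (Σa)²)(nΣb² − (Σb)²)]
Numerator: 15×6987.08 − 329.2×377.7 = -19532.64
Denominator: √[(125634.6 − 108372.64)(172288.05 − 142657.29)] = √[17261.96 × 29630.76] = 22616.0340
r = -19532.64 / 22616.0340 ≈ -0.864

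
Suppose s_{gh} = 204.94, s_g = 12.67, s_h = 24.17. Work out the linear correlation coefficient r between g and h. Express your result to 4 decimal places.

r = Cov(g,h) / (s_g · s_h) = 204.94 / (12.67 × 24.17)
  = 204.94 / 306.2339 ≈ 0.6692

0.6692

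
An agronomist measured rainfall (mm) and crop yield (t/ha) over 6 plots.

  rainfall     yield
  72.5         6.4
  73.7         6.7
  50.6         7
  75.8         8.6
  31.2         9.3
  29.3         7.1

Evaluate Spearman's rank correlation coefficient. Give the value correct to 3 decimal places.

Rank rainfall: 4, 5, 3, 6, 2, 1
Rank yield: 1, 2, 3, 5, 6, 4
d = rank(rainfall) − rank(yield): 3, 3, 0, 1, -4, -3; Σd² = 44
ρ = 1 − 6Σd² / [n(n²−1)] = 1 − 6×44 / (6×35) = 1 − 264/210 ≈ -0.257

-0.257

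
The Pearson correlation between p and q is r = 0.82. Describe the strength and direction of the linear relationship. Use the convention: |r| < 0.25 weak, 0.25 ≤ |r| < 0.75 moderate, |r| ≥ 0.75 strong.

r = 0.82 > 0 so the relationship is positive.
|r| = 0.82, which falls in the strong range.

strong positive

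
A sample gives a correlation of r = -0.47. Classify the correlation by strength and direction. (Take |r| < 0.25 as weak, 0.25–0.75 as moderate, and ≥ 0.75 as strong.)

r = -0.47 < 0 so the relationship is negative.
|r| = 0.47, which falls in the moderate range.

moderate negative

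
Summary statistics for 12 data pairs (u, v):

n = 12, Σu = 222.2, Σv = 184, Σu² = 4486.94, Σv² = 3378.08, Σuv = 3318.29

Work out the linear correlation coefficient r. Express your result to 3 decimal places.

-0.195

r = (nΣuv − ΣuΣv) / √[(nΣu² − (Σu)²)(nΣv² − (Σv)²)]
Numerator: 12×3318.29 − 222.2×184 = -1065.32
Denominator: √[(53843.28 − 49372.84)(40536.96 − 33856)] = √[4470.44 × 6680.96] = 5465.0554
r = -1065.32 / 5465.0554 ≈ -0.195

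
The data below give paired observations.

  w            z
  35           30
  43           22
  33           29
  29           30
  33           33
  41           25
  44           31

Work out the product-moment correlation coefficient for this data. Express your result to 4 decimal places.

n = 7, Σw = 258, Σz = 200, Σw² = 9710, Σz² = 5800, Σwz = 7301
nΣwz − ΣwΣz = 51107 − 51600 = -493
nΣw² − (Σw)² = 67970 − 66564 = 1406; nΣz² − (Σz)² = 40600 − 40000 = 600
r = -493 / √(1406 × 600) = -493 / 918.4770 ≈ -0.5368

-0.5368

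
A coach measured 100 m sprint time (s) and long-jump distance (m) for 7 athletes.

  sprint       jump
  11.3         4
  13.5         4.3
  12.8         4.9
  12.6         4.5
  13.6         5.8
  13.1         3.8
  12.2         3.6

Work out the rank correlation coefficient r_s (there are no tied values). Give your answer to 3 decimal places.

0.536

Rank sprint: 1, 6, 4, 3, 7, 5, 2
Rank jump: 3, 4, 6, 5, 7, 2, 1
d = rank(sprint) − rank(jump): -2, 2, -2, -2, 0, 3, 1; Σd² = 26
ρ = 1 − 6Σd² / [n(n²−1)] = 1 − 6×26 / (7×48) = 1 − 156/336 ≈ 0.536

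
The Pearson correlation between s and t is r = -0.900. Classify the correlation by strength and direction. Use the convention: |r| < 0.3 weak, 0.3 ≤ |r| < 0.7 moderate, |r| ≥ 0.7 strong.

r = -0.900 < 0 so the relationship is negative.
|r| = 0.900, which falls in the strong range.

strong negative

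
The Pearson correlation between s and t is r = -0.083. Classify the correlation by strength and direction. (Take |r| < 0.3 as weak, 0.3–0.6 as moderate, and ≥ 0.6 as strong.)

r = -0.083 < 0 so the relationship is negative.
|r| = 0.083, which falls in the weak range.

weak negative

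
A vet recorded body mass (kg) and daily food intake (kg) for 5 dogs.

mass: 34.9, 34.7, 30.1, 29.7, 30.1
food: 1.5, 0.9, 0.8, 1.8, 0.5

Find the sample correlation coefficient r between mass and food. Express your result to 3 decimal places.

0.127

n = 5, Σx = 159.5, Σy = 5.5, Σx² = 5116.21, Σy² = 7.19, Σxy = 176.17
nΣxy − ΣxΣy = 880.85 − 877.25 = 3.6
nΣx² − (Σx)² = 25581.05 − 25440.25 = 140.8; nΣy² − (Σy)² = 35.95 − 30.25 = 5.7
r = 3.6 / √(140.8 × 5.7) = 3.6 / 28.3295 ≈ 0.127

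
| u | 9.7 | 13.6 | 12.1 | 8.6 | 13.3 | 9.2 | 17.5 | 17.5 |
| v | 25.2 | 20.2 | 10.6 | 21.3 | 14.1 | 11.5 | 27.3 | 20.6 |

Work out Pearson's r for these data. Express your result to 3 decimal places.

n = 8, Σu = 101.5, Σv = 150.8, Σu² = 1373.45, Σv² = 3109.84, Σuv = 1962.18
nΣuv − ΣuΣv = 15697.44 − 15306.2 = 391.24
nΣu² − (Σu)² = 10987.6 − 10302.25 = 685.35; nΣv² − (Σv)² = 24878.72 − 22740.64 = 2138.08
r = 391.24 / √(685.35 × 2138.08) = 391.24 / 1210.5094 ≈ 0.323

0.323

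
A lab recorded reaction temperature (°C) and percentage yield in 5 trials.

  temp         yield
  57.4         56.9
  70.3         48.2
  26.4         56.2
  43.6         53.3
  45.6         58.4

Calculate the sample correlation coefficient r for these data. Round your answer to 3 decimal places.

n = 5, Σx = 243.3, Σy = 273, Σx² = 12914.13, Σy² = 14970.74, Σxy = 13125.12
nΣxy − ΣxΣy = 65625.6 − 66420.9 = -795.3
nΣx² − (Σx)² = 64570.65 − 59194.89 = 5375.76; nΣy² − (Σy)² = 74853.7 − 74529 = 324.7
r = -795.3 / √(5375.76 × 324.7) = -795.3 / 1321.1772 ≈ -0.602

-0.602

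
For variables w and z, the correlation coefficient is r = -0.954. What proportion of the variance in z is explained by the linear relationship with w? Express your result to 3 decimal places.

0.910

r² = (-0.954)² = 0.910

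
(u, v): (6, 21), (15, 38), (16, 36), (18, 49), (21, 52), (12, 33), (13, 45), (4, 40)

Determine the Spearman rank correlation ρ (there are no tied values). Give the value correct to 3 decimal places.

0.619

Rank u: 2, 5, 6, 7, 8, 3, 4, 1
Rank v: 1, 4, 3, 7, 8, 2, 6, 5
d = rank(u) − rank(v): 1, 1, 3, 0, 0, 1, -2, -4; Σd² = 32
ρ = 1 − 6Σd² / [n(n²−1)] = 1 − 6×32 / (8×63) = 1 − 192/504 ≈ 0.619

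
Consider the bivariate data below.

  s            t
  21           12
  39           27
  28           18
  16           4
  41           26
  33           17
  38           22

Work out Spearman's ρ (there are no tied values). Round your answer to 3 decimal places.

Rank s: 2, 6, 3, 1, 7, 4, 5
Rank t: 2, 7, 4, 1, 6, 3, 5
d = rank(s) − rank(t): 0, -1, -1, 0, 1, 1, 0; Σd² = 4
ρ = 1 − 6Σd² / [n(n²−1)] = 1 − 6×4 / (7×48) = 1 − 24/336 ≈ 0.929

0.929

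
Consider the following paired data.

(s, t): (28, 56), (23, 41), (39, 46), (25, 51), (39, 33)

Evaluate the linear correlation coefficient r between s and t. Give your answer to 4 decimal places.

n = 5, Σs = 154, Σt = 227, Σs² = 4980, Σt² = 10623, Σst = 6867
nΣst − ΣsΣt = 34335 − 34958 = -623
nΣs² − (Σs)² = 24900 − 23716 = 1184; nΣt² − (Σt)² = 53115 − 51529 = 1586
r = -623 / √(1184 × 1586) = -623 / 1370.3372 ≈ -0.4546

-0.4546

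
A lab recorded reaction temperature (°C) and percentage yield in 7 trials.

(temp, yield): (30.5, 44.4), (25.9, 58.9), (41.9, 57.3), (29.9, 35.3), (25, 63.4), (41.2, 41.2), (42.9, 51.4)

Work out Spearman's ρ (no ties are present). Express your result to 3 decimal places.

Rank temp: 4, 2, 6, 3, 1, 5, 7
Rank yield: 3, 6, 5, 1, 7, 2, 4
d = rank(temp) − rank(yield): 1, -4, 1, 2, -6, 3, 3; Σd² = 76
ρ = 1 − 6Σd² / [n(n²−1)] = 1 − 6×76 / (7×48) = 1 − 456/336 ≈ -0.357

-0.357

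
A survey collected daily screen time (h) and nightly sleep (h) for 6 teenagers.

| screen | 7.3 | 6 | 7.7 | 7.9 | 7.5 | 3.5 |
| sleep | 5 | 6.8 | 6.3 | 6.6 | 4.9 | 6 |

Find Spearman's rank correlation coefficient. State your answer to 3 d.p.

0.086

Rank screen: 3, 2, 5, 6, 4, 1
Rank sleep: 2, 6, 4, 5, 1, 3
d = rank(screen) − rank(sleep): 1, -4, 1, 1, 3, -2; Σd² = 32
ρ = 1 − 6Σd² / [n(n²−1)] = 1 − 6×32 / (6×35) = 1 − 192/210 ≈ 0.086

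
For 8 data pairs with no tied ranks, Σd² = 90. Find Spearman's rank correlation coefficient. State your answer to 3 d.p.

ρ = 1 − 6Σd² / [n(n²−1)] = 1 − 6×90 / (8×63)
  = 1 − 540/504 = 1 − 1.0714 ≈ -0.071

-0.071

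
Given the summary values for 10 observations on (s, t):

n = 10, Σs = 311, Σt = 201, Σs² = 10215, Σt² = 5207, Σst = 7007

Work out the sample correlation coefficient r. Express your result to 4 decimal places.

r = (nΣst − ΣsΣt) / √[(nΣs² − (Σs)²)(nΣt² − (Σt)²)]
Numerator: 10×7007 − 311×201 = 7559
Denominator: √[(102150 − 96721)(52070 − 40401)] = √[5429 × 11669] = 7959.3342
r = 7559 / 7959.3342 ≈ 0.9497

0.9497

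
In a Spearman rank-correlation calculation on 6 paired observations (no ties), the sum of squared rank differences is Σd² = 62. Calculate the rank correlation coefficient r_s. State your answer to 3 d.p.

-0.771

ρ = 1 − 6Σd² / [n(n²−1)] = 1 − 6×62 / (6×35)
  = 1 − 372/210 = 1 − 1.7714 ≈ -0.771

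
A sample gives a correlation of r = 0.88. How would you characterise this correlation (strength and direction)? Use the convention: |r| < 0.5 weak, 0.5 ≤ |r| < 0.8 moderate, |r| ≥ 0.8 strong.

r = 0.88 > 0 so the relationship is positive.
|r| = 0.88, which falls in the strong range.

strong positive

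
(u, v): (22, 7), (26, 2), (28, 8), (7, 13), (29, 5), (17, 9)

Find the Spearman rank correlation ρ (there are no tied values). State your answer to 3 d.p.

Rank u: 3, 4, 5, 1, 6, 2
Rank v: 3, 1, 4, 6, 2, 5
d = rank(u) − rank(v): 0, 3, 1, -5, 4, -3; Σd² = 60
ρ = 1 − 6Σd² / [n(n²−1)] = 1 − 6×60 / (6×35) = 1 − 360/210 ≈ -0.714

-0.714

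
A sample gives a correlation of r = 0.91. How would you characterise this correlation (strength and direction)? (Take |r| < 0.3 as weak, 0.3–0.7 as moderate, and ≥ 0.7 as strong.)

strong positive

r = 0.91 > 0 so the relationship is positive.
|r| = 0.91, which falls in the strong range.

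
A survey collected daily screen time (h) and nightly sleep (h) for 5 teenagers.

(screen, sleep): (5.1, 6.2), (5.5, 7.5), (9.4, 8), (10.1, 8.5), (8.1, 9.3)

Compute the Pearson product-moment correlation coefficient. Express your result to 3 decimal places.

n = 5, Σx = 38.2, Σy = 39.5, Σx² = 312.24, Σy² = 317.43, Σxy = 309.25
nΣxy − ΣxΣy = 1546.25 − 1508.9 = 37.35
nΣx² − (Σx)² = 1561.2 − 1459.24 = 101.96; nΣy² − (Σy)² = 1587.15 − 1560.25 = 26.9
r = 37.35 / √(101.96 × 26.9) = 37.35 / 52.3710 ≈ 0.713

0.713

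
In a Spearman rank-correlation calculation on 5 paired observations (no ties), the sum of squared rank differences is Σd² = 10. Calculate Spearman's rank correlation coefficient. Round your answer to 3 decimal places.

ρ = 1 − 6Σd² / [n(n²−1)] = 1 − 6×10 / (5×24)
  = 1 − 60/120 = 1 − 0.5000 ≈ 0.500

0.500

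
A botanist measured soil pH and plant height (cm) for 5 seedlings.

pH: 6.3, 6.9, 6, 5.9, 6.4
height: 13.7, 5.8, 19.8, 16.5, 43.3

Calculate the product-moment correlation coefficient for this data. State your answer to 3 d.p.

-0.213

n = 5, Σx = 31.5, Σy = 99.1, Σx² = 199.07, Σy² = 2760.51, Σxy = 619.6
nΣxy − ΣxΣy = 3098 − 3121.65 = -23.65
nΣx² − (Σx)² = 995.35 − 992.25 = 3.1; nΣy² − (Σy)² = 13802.55 − 9820.81 = 3981.74
r = -23.65 / √(3.1 × 3981.74) = -23.65 / 111.1008 ≈ -0.213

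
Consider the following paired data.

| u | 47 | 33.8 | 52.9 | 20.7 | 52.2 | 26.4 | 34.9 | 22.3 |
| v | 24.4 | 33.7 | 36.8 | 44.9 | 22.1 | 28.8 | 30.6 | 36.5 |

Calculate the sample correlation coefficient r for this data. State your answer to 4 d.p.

-0.5860

n = 8, Σu = 290.2, Σv = 257.8, Σu² = 11715.44, Σv² = 8687.76, Σuv = 8957.84
nΣuv − ΣuΣv = 71662.72 − 74813.56 = -3150.84
nΣu² − (Σu)² = 93723.52 − 84216.04 = 9507.48; nΣv² − (Σv)² = 69502.08 − 66460.84 = 3041.24
r = -3150.84 / √(9507.48 × 3041.24) = -3150.84 / 5377.2231 ≈ -0.5860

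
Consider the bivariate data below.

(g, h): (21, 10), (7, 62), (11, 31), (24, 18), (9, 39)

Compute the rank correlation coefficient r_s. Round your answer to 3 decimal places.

Rank g: 4, 1, 3, 5, 2
Rank h: 1, 5, 3, 2, 4
d = rank(g) − rank(h): 3, -4, 0, 3, -2; Σd² = 38
ρ = 1 − 6Σd² / [n(n²−1)] = 1 − 6×38 / (5×24) = 1 − 228/120 ≈ -0.900

-0.900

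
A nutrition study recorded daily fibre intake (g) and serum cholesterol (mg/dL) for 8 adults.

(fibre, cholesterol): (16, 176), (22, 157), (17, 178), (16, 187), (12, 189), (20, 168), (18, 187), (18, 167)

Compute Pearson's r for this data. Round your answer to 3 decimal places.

-0.810

n = 8, Σx = 139, Σy = 1409, Σx² = 2477, Σy² = 249081, Σxy = 24288
nΣxy − ΣxΣy = 194304 − 195851 = -1547
nΣx² − (Σx)² = 19816 − 19321 = 495; nΣy² − (Σy)² = 1992648 − 1985281 = 7367
r = -1547 / √(495 × 7367) = -1547 / 1909.6243 ≈ -0.810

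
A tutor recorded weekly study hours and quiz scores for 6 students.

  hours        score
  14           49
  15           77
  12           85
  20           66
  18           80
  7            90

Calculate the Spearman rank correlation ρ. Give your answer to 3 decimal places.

-0.600

Rank hours: 3, 4, 2, 6, 5, 1
Rank score: 1, 3, 5, 2, 4, 6
d = rank(hours) − rank(score): 2, 1, -3, 4, 1, -5; Σd² = 56
ρ = 1 − 6Σd² / [n(n²−1)] = 1 − 6×56 / (6×35) = 1 − 336/210 ≈ -0.600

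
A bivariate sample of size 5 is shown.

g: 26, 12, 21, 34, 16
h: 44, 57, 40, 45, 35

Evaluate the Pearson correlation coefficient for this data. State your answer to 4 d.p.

n = 5, Σg = 109, Σh = 221, Σg² = 2673, Σh² = 10035, Σgh = 4758
nΣgh − ΣgΣh = 23790 − 24089 = -299
nΣg² − (Σg)² = 13365 − 11881 = 1484; nΣh² − (Σh)² = 50175 − 48841 = 1334
r = -299 / √(1484 × 1334) = -299 / 1407.0025 ≈ -0.2125

-0.2125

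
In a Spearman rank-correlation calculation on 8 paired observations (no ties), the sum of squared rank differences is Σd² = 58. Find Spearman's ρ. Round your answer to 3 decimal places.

ρ = 1 − 6Σd² / [n(n²−1)] = 1 − 6×58 / (8×63)
  = 1 − 348/504 = 1 − 0.6905 ≈ 0.310

0.310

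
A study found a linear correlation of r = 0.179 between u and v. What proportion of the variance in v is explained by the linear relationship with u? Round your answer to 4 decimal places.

0.0320

r² = (0.179)² = 0.0320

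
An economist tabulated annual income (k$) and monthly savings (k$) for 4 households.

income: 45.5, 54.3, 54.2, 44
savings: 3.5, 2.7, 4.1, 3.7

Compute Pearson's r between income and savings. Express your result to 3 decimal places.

-0.217

n = 4, Σx = 198, Σy = 14, Σx² = 9892.38, Σy² = 50.04, Σxy = 690.88
nΣxy − ΣxΣy = 2763.52 − 2772 = -8.48
nΣx² − (Σx)² = 39569.52 − 39204 = 365.52; nΣy² − (Σy)² = 200.16 − 196 = 4.16
r = -8.48 / √(365.52 × 4.16) = -8.48 / 38.9944 ≈ -0.217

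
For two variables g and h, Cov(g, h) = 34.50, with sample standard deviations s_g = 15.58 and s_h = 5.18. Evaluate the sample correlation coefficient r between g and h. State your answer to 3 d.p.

0.427

r = Cov(g,h) / (s_g · s_h) = 34.50 / (15.58 × 5.18)
  = 34.50 / 80.7044 ≈ 0.427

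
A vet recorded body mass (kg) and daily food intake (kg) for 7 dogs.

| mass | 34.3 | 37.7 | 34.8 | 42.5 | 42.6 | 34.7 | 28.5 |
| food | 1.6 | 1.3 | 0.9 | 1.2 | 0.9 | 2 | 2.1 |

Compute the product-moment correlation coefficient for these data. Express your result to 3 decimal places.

-0.726

n = 7, Σx = 255.1, Σy = 10, Σx² = 9446.17, Σy² = 15.72, Σxy = 353.8
nΣxy − ΣxΣy = 2476.6 − 2551 = -74.4
nΣx² − (Σx)² = 66123.19 − 65076.01 = 1047.18; nΣy² − (Σy)² = 110.04 − 100 = 10.04
r = -74.4 / √(1047.18 × 10.04) = -74.4 / 102.5363 ≈ -0.726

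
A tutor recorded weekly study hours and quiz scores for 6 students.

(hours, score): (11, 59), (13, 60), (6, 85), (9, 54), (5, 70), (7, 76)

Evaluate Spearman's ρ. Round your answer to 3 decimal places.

-0.600

Rank hours: 5, 6, 2, 4, 1, 3
Rank score: 2, 3, 6, 1, 4, 5
d = rank(hours) − rank(score): 3, 3, -4, 3, -3, -2; Σd² = 56
ρ = 1 − 6Σd² / [n(n²−1)] = 1 − 6×56 / (6×35) = 1 − 336/210 ≈ -0.600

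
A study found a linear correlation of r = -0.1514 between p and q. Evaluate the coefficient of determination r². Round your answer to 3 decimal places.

r² = (-0.1514)² = 0.023

0.023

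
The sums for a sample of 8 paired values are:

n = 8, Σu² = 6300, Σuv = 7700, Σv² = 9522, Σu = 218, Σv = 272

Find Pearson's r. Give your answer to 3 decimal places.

0.918

r = (nΣuv − ΣuΣv) / √[(nΣu² − (Σu)²)(nΣv² − (Σv)²)]
Numerator: 8×7700 − 218×272 = 2304
Denominator: √[(50400 − 47524)(76176 − 73984)] = √[2876 × 2192] = 2510.8150
r = 2304 / 2510.8150 ≈ 0.918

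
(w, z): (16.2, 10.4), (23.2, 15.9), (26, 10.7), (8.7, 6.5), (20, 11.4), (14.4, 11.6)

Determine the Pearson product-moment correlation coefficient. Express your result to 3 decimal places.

n = 6, Σw = 108.5, Σz = 66.5, Σw² = 2159.73, Σz² = 782.23, Σwz = 1267.15
nΣwz − ΣwΣz = 7602.9 − 7215.25 = 387.65
nΣw² − (Σw)² = 12958.38 − 11772.25 = 1186.13; nΣz² − (Σz)² = 4693.38 − 4422.25 = 271.13
r = 387.65 / √(1186.13 × 271.13) = 387.65 / 567.0938 ≈ 0.684

0.684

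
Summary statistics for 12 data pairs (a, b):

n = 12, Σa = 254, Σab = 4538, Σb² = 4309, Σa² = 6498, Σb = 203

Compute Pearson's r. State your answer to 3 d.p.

r = (nΣab − ΣaΣb) / √[(nΣa² − (Σa)²)(nΣb² − (Σb)²)]
Numerator: 12×4538 − 254×203 = 2894
Denominator: √[(77976 − 64516)(51708 − 41209)] = √[13460 × 10499] = 11887.6634
r = 2894 / 11887.6634 ≈ 0.243

0.243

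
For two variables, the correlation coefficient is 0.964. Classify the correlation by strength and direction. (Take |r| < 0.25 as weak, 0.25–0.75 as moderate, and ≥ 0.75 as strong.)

strong positive

r = 0.964 > 0 so the relationship is positive.
|r| = 0.964, which falls in the strong range.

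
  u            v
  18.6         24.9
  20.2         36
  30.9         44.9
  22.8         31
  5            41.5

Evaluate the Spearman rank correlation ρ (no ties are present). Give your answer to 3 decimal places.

Rank u: 2, 3, 5, 4, 1
Rank v: 1, 3, 5, 2, 4
d = rank(u) − rank(v): 1, 0, 0, 2, -3; Σd² = 14
ρ = 1 − 6Σd² / [n(n²−1)] = 1 − 6×14 / (5×24) = 1 − 84/120 ≈ 0.300

0.300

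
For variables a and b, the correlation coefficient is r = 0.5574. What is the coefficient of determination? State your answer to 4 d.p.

r² = (0.5574)² = 0.3107

0.3107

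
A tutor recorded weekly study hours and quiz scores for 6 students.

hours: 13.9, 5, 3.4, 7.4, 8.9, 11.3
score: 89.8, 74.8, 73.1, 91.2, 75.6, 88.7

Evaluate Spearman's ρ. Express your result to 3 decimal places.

0.657

Rank hours: 6, 2, 1, 3, 4, 5
Rank score: 5, 2, 1, 6, 3, 4
d = rank(hours) − rank(score): 1, 0, 0, -3, 1, 1; Σd² = 12
ρ = 1 − 6Σd² / [n(n²−1)] = 1 − 6×12 / (6×35) = 1 − 72/210 ≈ 0.657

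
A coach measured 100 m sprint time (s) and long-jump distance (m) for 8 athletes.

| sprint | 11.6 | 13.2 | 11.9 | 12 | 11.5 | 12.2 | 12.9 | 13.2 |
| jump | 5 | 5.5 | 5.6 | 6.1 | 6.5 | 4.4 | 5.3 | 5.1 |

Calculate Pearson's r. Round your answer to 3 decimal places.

n = 8, Σx = 98.5, Σy = 43.5, Σx² = 1216.15, Σy² = 239.53, Σxy = 534.56
nΣxy − ΣxΣy = 4276.48 − 4284.75 = -8.27
nΣx² − (Σx)² = 9729.2 − 9702.25 = 26.95; nΣy² − (Σy)² = 1916.24 − 1892.25 = 23.99
r = -8.27 / √(26.95 × 23.99) = -8.27 / 25.4270 ≈ -0.325

-0.325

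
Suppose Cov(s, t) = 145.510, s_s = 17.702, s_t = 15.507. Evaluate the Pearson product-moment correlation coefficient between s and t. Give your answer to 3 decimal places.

r = Cov(s,t) / (s_s · s_t) = 145.510 / (17.702 × 15.507)
  = 145.510 / 274.5049 ≈ 0.530

0.530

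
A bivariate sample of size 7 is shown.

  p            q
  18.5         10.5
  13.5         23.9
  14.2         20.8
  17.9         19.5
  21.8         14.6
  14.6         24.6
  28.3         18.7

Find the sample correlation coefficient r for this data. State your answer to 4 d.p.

-0.4548

n = 7, Σp = 128.8, Σq = 132.6, Σp² = 2535.84, Σq² = 2662.36, Σpq = 2367.96
nΣpq − ΣpΣq = 16575.72 − 17078.88 = -503.16
nΣp² − (Σp)² = 17750.88 − 16589.44 = 1161.44; nΣq² − (Σq)² = 18636.52 − 17582.76 = 1053.76
r = -503.16 / √(1161.44 × 1053.76) = -503.16 / 1106.2907 ≈ -0.4548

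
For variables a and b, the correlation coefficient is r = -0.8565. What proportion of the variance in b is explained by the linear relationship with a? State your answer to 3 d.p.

0.734

r² = (-0.8565)² = 0.734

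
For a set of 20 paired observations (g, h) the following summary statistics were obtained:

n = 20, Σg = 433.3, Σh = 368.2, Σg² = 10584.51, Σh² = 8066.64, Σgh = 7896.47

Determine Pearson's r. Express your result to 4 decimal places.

-0.0649

r = (nΣgh − ΣgΣh) / √[(nΣg² − (Σg)²)(nΣh² − (Σh)²)]
Numerator: 20×7896.47 − 433.3×368.2 = -1611.66
Denominator: √[(211690.2 − 187748.89)(161332.8 − 135571.24)] = √[23941.31 × 25761.56] = 24834.7638
r = -1611.66 / 24834.7638 ≈ -0.0649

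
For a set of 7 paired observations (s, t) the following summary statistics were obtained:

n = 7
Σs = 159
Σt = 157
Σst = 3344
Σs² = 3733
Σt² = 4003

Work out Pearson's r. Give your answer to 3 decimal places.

-0.918

r = (nΣst − ΣsΣt) / √[(nΣs² − (Σs)²)(nΣt² − (Σt)²)]
Numerator: 7×3344 − 159×157 = -1555
Denominator: √[(26131 − 25281)(28021 − 24649)] = √[850 × 3372] = 1692.9855
r = -1555 / 1692.9855 ≈ -0.918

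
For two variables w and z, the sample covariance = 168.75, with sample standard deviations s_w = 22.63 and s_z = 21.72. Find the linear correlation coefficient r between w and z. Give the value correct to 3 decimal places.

0.343

r = Cov(w,z) / (s_w · s_z) = 168.75 / (22.63 × 21.72)
  = 168.75 / 491.5236 ≈ 0.343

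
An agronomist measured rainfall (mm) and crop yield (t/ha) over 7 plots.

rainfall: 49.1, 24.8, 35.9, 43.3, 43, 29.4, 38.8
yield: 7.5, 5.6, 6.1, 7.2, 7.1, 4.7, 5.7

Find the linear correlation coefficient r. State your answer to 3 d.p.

n = 7, Σx = 264.3, Σy = 43.9, Σx² = 10408.35, Σy² = 281.65, Σxy = 1702.52
nΣxy − ΣxΣy = 11917.64 − 11602.77 = 314.87
nΣx² − (Σx)² = 72858.45 − 69854.49 = 3003.96; nΣy² − (Σy)² = 1971.55 − 1927.21 = 44.34
r = 314.87 / √(3003.96 × 44.34) = 314.87 / 364.9597 ≈ 0.863

0.863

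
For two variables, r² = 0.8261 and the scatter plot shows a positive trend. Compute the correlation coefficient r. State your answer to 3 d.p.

0.909

|r| = √0.8261 = 0.909
The association is positive, so r = 0.909.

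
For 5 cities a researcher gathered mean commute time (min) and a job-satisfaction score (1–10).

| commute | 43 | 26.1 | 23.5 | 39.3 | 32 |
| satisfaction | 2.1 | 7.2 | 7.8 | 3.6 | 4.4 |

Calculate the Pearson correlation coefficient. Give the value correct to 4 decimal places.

-0.9785

n = 5, Σx = 163.9, Σy = 25.1, Σx² = 5650.95, Σy² = 149.41, Σxy = 743.8
nΣxy − ΣxΣy = 3719 − 4113.89 = -394.89
nΣx² − (Σx)² = 28254.75 − 26863.21 = 1391.54; nΣy² − (Σy)² = 747.05 − 630.01 = 117.04
r = -394.89 / √(1391.54 × 117.04) = -394.89 / 403.5664 ≈ -0.9785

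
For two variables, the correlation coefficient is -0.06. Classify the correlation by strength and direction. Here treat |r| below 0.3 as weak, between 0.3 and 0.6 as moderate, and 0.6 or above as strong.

weak negative

r = -0.06 < 0 so the relationship is negative.
|r| = 0.06, which falls in the weak range.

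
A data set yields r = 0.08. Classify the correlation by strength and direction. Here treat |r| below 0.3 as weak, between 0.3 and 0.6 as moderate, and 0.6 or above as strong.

weak positive

r = 0.08 > 0 so the relationship is positive.
|r| = 0.08, which falls in the weak range.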